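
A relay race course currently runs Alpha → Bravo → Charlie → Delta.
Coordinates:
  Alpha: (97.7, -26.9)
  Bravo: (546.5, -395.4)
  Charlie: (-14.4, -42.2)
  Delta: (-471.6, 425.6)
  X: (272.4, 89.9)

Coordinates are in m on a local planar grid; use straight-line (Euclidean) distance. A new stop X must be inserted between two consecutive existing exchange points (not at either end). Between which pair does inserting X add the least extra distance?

between Alpha and Bravo

Added distance for inserting X between each consecutive pair:
Alpha–Bravo: 186.8 m
Bravo–Charlie: 210.3 m
Charlie–Delta: 477.9 m
Smallest added distance is 186.8 m, inserting between Alpha and Bravo.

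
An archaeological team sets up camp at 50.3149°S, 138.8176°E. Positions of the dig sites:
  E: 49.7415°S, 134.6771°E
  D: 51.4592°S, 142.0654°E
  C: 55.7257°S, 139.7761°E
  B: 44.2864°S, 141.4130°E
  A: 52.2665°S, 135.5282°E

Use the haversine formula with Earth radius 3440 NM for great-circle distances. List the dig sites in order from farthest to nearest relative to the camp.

B, C, A, E, D

Distances from the camp:
B 44.2864°S, 141.4130°E: 377.0 NM
C 55.7257°S, 139.7761°E: 326.7 NM
A 52.2665°S, 135.5282°E: 170.2 NM
E 49.7415°S, 134.6771°E: 163.3 NM
D 51.4592°S, 142.0654°E: 140.9 NM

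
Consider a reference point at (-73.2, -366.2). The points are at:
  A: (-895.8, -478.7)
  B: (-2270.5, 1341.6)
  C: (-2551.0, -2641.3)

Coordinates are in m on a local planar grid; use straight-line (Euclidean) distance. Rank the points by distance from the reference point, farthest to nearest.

C, B, A

Distances from the reference point:
C (-2551.0, -2641.3): 3363.9 m
B (-2270.5, 1341.6): 2782.9 m
A (-895.8, -478.7): 830.3 m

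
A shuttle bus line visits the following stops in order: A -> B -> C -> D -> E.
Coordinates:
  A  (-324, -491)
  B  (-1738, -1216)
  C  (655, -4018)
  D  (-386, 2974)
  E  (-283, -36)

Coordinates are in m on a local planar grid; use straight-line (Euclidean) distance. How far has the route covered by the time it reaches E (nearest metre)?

Leg distances:
A→B: 1589.0 m  (cumulative 1589.0 m)
B→C: 3684.8 m  (cumulative 5273.8 m)
C→D: 7069.1 m  (cumulative 12342.9 m)
D→E: 3011.8 m  (cumulative 15354.6 m)
Cumulative distance at E ≈ 15355 m.

15355 m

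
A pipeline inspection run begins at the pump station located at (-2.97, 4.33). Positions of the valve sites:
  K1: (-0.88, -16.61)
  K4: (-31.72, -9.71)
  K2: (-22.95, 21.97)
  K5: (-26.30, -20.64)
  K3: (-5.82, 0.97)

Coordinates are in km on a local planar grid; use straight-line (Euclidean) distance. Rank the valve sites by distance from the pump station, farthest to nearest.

K5, K4, K2, K1, K3

Distance from the pump station at (-2.97, 4.33) to each:
K5 (-26.30, -20.64): 34.2 km
K4 (-31.72, -9.71): 32.0 km
K2 (-22.95, 21.97): 26.7 km
K1 (-0.88, -16.61): 21.0 km
K3 (-5.82, 0.97): 4.4 km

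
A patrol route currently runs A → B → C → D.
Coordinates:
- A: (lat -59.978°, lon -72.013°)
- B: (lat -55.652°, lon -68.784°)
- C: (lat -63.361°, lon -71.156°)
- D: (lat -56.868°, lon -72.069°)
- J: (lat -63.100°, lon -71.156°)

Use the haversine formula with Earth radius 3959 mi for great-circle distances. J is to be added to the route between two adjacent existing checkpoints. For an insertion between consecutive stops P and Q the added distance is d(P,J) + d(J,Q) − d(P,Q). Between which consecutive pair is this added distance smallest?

Added distance for inserting J between each consecutive pair:
A–B: 417.3 mi
B–C: 0.3 mi
C–D: 0.1 mi
Smallest added distance is 0.1 mi, inserting between C and D.

between C and D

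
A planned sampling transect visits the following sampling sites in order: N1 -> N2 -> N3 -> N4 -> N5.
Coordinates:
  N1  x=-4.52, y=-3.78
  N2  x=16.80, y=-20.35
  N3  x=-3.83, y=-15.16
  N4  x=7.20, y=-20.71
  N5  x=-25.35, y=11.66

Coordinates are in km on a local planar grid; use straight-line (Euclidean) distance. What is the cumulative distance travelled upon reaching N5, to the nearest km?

107 km

Leg distances:
N1→N2: 27.0 km  (cumulative 27.0 km)
N2→N3: 21.3 km  (cumulative 48.3 km)
N3→N4: 12.3 km  (cumulative 60.6 km)
N4→N5: 45.9 km  (cumulative 106.5 km)
Cumulative distance at N5 ≈ 107 km.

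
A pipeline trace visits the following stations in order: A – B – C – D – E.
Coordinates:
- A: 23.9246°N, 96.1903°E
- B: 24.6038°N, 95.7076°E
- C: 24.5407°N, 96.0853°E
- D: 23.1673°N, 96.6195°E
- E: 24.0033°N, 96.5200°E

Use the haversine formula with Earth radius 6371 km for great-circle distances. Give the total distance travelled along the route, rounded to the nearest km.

384 km

Leg distances:
A→B: 90.0 km  (cumulative 90.0 km)
B→C: 38.8 km  (cumulative 128.8 km)
C→D: 162.1 km  (cumulative 290.9 km)
D→E: 93.5 km  (cumulative 384.4 km)
Total route length ≈ 384 km.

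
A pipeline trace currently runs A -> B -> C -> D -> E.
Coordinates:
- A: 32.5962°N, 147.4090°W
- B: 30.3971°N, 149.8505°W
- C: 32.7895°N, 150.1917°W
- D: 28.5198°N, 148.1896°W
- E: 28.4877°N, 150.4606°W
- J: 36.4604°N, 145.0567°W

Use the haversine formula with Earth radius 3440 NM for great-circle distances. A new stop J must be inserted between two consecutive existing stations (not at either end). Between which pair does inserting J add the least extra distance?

between A and B

Added distance for inserting J between each consecutive pair:
A–B: 513.7 NM
B–C: 627.3 NM
C–D: 561.9 NM
D–E: 933.7 NM
Smallest added distance is 513.7 NM, inserting between A and B.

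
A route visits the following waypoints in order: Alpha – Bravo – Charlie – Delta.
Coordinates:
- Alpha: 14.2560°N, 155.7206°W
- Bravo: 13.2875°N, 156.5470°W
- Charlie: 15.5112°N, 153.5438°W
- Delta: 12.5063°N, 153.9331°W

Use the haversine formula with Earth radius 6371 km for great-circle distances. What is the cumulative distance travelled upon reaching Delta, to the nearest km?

Leg distances:
Alpha→Bravo: 139.9 km  (cumulative 139.9 km)
Bravo→Charlie: 407.1 km  (cumulative 547.0 km)
Charlie→Delta: 336.8 km  (cumulative 883.7 km)
Cumulative distance at Delta ≈ 884 km.

884 km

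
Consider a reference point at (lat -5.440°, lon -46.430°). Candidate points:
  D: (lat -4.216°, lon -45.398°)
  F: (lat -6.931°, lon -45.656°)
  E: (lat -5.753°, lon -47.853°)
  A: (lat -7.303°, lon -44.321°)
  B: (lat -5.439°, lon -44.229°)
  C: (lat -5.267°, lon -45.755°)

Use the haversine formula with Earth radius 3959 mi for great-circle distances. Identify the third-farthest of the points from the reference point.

Distance to each, sorted:
A: 193.8 mi
B: 151.4 mi
F: 115.9 mi
D: 110.5 mi
E: 100.2 mi
C: 48.0 mi
The third-farthest is F at 115.9 mi.

F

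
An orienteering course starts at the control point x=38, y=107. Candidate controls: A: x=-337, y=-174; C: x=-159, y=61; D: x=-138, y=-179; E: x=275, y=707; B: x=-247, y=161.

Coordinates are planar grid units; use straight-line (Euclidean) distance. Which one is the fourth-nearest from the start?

Distances from the start (x=38, y=107):
C: 202.3
B: 290.1
D: 335.8
A: 468.6
E: 645.1
The fourth-nearest is A at 468.6.

A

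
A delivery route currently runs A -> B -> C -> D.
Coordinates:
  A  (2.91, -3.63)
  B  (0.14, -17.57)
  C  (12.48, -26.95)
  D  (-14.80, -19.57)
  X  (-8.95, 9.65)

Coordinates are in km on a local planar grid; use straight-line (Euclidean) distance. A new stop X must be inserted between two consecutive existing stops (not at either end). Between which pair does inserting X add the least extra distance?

between A and B

Added distance for inserting X between each consecutive pair:
A–B: 32.3 km
B–C: 55.6 km
C–D: 44.0 km
Smallest added distance is 32.3 km, inserting between A and B.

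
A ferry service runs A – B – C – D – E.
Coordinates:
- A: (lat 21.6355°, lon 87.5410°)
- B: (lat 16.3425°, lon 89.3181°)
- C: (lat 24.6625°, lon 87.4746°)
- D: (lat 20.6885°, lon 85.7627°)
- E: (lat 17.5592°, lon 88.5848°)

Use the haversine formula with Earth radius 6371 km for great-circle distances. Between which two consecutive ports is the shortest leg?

D–E

Leg distances:
A→B: 617.5 km
B→C: 944.8 km
C→D: 475.5 km
D→E: 457.1 km
The shortest leg is D–E at 457.1 km.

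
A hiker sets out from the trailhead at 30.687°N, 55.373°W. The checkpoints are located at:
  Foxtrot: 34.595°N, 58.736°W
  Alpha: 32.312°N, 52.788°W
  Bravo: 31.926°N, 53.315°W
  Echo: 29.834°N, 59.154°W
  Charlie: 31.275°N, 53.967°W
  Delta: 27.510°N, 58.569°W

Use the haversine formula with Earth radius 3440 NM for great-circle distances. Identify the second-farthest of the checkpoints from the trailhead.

Delta

Distance to each, sorted:
Foxtrot: 289.7 NM
Delta: 253.9 NM
Echo: 202.6 NM
Alpha: 164.4 NM
Bravo: 129.1 NM
Charlie: 80.5 NM
The second-farthest is Delta at 253.9 NM.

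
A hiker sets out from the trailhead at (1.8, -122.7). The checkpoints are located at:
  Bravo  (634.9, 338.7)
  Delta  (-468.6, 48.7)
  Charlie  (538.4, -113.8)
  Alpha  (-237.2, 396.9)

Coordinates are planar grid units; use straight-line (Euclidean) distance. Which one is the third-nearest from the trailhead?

Alpha

Distances from the trailhead ((1.8, -122.7)):
Delta: 500.7
Charlie: 536.7
Alpha: 571.9
Bravo: 783.4
The third-nearest is Alpha at 571.9.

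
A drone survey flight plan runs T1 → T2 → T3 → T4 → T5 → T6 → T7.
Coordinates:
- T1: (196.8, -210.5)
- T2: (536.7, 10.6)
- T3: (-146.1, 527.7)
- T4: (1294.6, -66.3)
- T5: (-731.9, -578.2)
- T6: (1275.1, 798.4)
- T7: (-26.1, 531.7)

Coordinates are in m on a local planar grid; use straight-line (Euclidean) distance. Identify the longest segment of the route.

T5–T6

Leg distances:
T1→T2: 405.5 m
T2→T3: 856.5 m
T3→T4: 1558.3 m
T4→T5: 2090.2 m
T5→T6: 2433.7 m
T6→T7: 1328.3 m
The longest leg is T5–T6 at 2433.7 m.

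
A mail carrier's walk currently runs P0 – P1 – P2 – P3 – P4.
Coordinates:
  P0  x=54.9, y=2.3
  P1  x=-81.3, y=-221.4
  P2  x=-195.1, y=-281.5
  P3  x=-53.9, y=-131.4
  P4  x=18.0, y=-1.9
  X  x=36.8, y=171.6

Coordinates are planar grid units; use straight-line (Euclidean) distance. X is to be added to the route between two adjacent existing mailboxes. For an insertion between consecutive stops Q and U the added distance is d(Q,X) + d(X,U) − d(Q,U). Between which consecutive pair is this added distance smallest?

between P0 and P1

Added distance for inserting X between each consecutive pair:
P0–P1: 318.7
P1–P2: 790.7
P2–P3: 619.2
P3–P4: 342.7
Smallest added distance is 318.7, inserting between P0 and P1.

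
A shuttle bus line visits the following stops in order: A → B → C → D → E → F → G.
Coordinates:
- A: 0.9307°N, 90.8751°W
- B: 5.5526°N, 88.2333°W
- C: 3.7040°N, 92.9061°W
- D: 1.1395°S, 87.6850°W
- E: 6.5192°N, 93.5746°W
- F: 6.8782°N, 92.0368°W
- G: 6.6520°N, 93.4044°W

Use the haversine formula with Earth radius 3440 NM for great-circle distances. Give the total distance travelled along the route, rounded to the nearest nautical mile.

1804 NM

Leg distances:
A→B: 319.5 NM  (cumulative 319.5 NM)
B→C: 300.8 NM  (cumulative 620.3 NM)
C→D: 427.5 NM  (cumulative 1047.8 NM)
D→E: 579.7 NM  (cumulative 1627.5 NM)
E→F: 94.2 NM  (cumulative 1721.6 NM)
F→G: 82.7 NM  (cumulative 1804.3 NM)
Total route length ≈ 1804 NM.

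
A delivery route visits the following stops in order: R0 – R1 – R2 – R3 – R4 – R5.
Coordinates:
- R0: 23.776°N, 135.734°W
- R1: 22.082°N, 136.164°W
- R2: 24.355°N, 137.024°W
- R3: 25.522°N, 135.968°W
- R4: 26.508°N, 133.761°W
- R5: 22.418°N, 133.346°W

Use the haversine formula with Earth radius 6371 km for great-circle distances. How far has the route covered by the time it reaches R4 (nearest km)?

875 km

Leg distances:
R0→R1: 193.4 km  (cumulative 193.4 km)
R1→R2: 267.6 km  (cumulative 461.0 km)
R2→R3: 167.9 km  (cumulative 628.9 km)
R3→R4: 246.3 km  (cumulative 875.2 km)
Cumulative distance at R4 ≈ 875 km.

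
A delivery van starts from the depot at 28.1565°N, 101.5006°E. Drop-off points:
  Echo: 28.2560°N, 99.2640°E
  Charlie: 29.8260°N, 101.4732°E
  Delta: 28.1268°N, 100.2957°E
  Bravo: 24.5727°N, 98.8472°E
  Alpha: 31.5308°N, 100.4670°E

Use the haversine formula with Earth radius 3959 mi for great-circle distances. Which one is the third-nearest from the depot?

Distances from the depot (28.1565°N, 101.5006°E):
Delta: 73.4 mi
Charlie: 115.4 mi
Echo: 136.4 mi
Alpha: 241.2 mi
Bravo: 297.1 mi
The third-nearest is Echo at 136.4 mi.

Echo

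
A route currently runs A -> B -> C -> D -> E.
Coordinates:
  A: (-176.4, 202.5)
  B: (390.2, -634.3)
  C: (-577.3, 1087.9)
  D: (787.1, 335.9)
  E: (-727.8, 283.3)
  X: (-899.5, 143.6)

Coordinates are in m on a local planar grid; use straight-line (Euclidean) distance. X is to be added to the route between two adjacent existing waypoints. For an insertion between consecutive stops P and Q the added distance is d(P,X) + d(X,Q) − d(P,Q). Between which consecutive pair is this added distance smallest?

Added distance for inserting X between each consecutive pair:
A–B: 1221.1 m
B–C: 528.5 m
C–D: 1137.4 m
D–E: 403.1 m
Smallest added distance is 403.1 m, inserting between D and E.

between D and E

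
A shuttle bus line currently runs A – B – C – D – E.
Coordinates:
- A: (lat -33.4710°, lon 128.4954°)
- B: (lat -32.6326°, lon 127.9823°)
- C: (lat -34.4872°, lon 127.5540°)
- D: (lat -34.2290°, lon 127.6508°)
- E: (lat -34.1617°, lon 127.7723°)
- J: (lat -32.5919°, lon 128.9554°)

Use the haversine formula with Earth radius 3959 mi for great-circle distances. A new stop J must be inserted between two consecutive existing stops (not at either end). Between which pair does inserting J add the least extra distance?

between A and B

Added distance for inserting J between each consecutive pair:
A–B: 57.9 mi
B–C: 80.0 mi
C–D: 271.0 mi
D–E: 255.7 mi
Smallest added distance is 57.9 mi, inserting between A and B.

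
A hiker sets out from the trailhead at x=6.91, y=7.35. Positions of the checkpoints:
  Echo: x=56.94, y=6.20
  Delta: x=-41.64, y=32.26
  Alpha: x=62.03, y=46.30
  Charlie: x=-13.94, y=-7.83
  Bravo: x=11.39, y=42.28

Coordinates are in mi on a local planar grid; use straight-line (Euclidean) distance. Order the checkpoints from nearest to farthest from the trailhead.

Computing each straight-line distance from x=6.91, y=7.35:
Charlie x=-13.94, y=-7.83: 25.8 mi
Bravo x=11.39, y=42.28: 35.2 mi
Echo x=56.94, y=6.20: 50.0 mi
Delta x=-41.64, y=32.26: 54.6 mi
Alpha x=62.03, y=46.30: 67.5 mi

Charlie, Bravo, Echo, Delta, Alpha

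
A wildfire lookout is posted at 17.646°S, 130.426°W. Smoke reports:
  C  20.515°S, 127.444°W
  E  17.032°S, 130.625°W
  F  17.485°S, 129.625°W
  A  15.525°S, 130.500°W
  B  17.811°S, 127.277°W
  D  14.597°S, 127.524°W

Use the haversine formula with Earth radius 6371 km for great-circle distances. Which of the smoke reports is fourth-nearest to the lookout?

Distances from the lookout (17.646°S, 130.426°W):
E: 71.5 km
F: 86.8 km
A: 236.0 km
B: 334.0 km
C: 447.1 km
D: 459.4 km
The fourth-nearest is B at 334.0 km.

B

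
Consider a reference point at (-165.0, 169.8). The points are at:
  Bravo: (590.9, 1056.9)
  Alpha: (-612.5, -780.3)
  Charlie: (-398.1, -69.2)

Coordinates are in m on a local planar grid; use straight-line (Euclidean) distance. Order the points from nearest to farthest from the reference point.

Distances from the reference point:
Charlie (-398.1, -69.2): 333.9 m
Alpha (-612.5, -780.3): 1050.2 m
Bravo (590.9, 1056.9): 1165.5 m

Charlie, Alpha, Bravo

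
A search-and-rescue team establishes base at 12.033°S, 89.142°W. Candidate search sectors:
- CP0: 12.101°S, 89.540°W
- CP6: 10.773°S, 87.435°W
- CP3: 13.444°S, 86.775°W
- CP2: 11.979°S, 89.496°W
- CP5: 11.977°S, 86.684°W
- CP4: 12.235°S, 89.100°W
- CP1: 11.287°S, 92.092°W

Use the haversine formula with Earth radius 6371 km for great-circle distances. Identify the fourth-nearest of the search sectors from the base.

CP6

Distance to each, sorted:
CP4: 22.9 km
CP2: 39.0 km
CP0: 43.9 km
CP6: 232.9 km
CP5: 267.4 km
CP3: 300.9 km
CP1: 331.8 km
The fourth-nearest is CP6 at 232.9 km.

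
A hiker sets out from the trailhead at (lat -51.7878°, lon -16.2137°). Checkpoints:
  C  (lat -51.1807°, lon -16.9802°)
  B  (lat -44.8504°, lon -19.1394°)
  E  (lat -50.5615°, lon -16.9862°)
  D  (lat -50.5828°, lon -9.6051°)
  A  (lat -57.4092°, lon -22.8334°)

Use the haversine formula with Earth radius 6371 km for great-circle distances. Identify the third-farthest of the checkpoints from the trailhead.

D

Distance to each, sorted:
B: 801.0 km
A: 755.9 km
D: 479.5 km
E: 146.6 km
C: 85.9 km
The third-farthest is D at 479.5 km.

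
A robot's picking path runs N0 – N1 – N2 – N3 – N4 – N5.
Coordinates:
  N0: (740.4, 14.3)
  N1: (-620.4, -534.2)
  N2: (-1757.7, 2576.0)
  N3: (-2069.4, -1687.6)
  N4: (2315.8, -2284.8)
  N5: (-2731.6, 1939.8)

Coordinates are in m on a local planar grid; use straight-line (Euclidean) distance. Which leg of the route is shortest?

Leg distances:
N0→N1: 1467.2 m
N1→N2: 3311.6 m
N2→N3: 4275.0 m
N3→N4: 4425.7 m
N4→N5: 6582.1 m
The shortest leg is N0–N1 at 1467.2 m.

N0–N1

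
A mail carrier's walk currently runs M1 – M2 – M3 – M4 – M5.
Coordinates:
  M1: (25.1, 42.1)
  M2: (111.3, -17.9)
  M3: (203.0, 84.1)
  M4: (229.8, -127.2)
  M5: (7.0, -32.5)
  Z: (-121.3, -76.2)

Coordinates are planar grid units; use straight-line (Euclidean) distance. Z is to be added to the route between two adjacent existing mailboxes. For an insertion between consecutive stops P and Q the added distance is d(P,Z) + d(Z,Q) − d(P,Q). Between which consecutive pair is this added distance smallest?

between M4 and M5

Added distance for inserting Z between each consecutive pair:
M1–M2: 323.0
M2–M3: 464.4
M3–M4: 503.5
M4–M5: 248.2
Smallest added distance is 248.2, inserting between M4 and M5.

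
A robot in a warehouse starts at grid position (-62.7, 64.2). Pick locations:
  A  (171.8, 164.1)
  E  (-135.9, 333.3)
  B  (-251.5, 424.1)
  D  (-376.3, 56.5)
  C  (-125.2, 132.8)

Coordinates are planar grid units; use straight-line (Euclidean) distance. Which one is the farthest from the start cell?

Distance to each, sorted:
B: 406.4
D: 313.7
E: 278.9
A: 254.9
C: 92.8
The farthest is B at 406.4.

B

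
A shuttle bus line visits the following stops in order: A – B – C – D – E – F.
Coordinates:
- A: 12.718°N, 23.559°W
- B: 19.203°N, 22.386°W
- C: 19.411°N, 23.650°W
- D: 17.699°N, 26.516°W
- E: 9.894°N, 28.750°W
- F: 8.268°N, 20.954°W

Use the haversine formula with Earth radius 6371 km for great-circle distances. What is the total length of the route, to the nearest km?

2999 km

Leg distances:
A→B: 731.9 km  (cumulative 731.9 km)
B→C: 134.6 km  (cumulative 866.6 km)
C→D: 357.1 km  (cumulative 1223.6 km)
D→E: 900.7 km  (cumulative 2124.4 km)
E→F: 874.8 km  (cumulative 2999.2 km)
Total route length ≈ 2999 km.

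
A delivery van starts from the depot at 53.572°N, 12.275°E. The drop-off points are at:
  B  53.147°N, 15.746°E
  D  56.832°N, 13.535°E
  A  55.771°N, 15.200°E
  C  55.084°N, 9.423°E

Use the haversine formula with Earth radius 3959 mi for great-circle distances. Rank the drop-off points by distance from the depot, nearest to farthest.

B, C, A, D

Distances from the depot:
B 53.147°N, 15.746°E: 146.1 mi
C 55.084°N, 9.423°E: 155.3 mi
A 55.771°N, 15.200°E: 191.7 mi
D 56.832°N, 13.535°E: 230.7 mi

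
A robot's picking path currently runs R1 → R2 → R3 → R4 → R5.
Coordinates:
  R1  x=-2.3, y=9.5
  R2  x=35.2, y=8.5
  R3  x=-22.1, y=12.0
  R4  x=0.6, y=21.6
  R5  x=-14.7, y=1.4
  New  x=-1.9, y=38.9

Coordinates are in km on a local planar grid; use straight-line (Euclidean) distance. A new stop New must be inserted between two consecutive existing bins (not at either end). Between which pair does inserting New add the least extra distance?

between R2 and R3

Added distance for inserting New between each consecutive pair:
R1–R2: 39.9 km
R2–R3: 24.2 km
R3–R4: 26.5 km
R4–R5: 31.8 km
Smallest added distance is 24.2 km, inserting between R2 and R3.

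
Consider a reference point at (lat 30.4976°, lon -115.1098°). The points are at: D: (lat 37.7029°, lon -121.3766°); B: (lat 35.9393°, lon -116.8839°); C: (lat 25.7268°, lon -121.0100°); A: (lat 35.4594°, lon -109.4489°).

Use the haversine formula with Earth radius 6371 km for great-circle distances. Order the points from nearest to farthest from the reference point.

Distance from the reference point at (lat 30.4976°, lon -115.1098°) to each:
B (lat 35.9393°, lon -116.8839°): 627.2 km
A (lat 35.4594°, lon -109.4489°): 763.4 km
C (lat 25.7268°, lon -121.0100°): 784.8 km
D (lat 37.7029°, lon -121.3766°): 986.8 km

B, A, C, D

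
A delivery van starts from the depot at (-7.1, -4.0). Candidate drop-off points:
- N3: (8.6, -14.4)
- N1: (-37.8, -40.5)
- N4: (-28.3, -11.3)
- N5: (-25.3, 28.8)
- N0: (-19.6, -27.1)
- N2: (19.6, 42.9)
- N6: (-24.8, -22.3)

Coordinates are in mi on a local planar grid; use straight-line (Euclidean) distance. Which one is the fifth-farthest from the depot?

N6

Distance to each, sorted:
N2: 54.0 mi
N1: 47.7 mi
N5: 37.5 mi
N0: 26.3 mi
N6: 25.5 mi
N4: 22.4 mi
N3: 18.8 mi
The fifth-farthest is N6 at 25.5 mi.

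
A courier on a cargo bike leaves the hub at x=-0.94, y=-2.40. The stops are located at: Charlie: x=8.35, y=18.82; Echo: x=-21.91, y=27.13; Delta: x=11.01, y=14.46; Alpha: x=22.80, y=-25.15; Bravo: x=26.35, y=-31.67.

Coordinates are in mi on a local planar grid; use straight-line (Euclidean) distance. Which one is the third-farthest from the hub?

Distances from the hub (x=-0.94, y=-2.40):
Bravo: 40.0 mi
Echo: 36.2 mi
Alpha: 32.9 mi
Charlie: 23.2 mi
Delta: 20.7 mi
The third-farthest is Alpha at 32.9 mi.

Alpha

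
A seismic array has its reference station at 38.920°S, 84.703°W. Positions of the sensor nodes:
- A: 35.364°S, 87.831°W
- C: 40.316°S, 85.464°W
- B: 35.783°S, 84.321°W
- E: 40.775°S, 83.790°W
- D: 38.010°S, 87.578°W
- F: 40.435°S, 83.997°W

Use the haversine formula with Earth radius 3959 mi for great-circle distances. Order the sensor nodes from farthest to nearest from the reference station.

A, B, D, E, F, C

Computing each great-circle distance from 38.920°S, 84.703°W:
A 35.364°S, 87.831°W: 300.0 mi
B 35.783°S, 84.321°W: 217.8 mi
D 38.010°S, 87.578°W: 167.8 mi
E 40.775°S, 83.790°W: 137.0 mi
F 40.435°S, 83.997°W: 111.2 mi
C 40.316°S, 85.464°W: 104.6 mi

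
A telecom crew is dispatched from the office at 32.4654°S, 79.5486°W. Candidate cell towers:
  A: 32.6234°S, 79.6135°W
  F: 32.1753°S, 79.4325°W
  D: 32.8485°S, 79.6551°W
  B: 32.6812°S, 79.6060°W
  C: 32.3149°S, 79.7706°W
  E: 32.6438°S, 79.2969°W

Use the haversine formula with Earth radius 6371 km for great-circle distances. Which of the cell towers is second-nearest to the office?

Distances from the office (32.4654°S, 79.5486°W):
A: 18.6 km
B: 24.6 km
C: 26.7 km
E: 30.8 km
F: 34.1 km
D: 43.7 km
The second-nearest is B at 24.6 km.

B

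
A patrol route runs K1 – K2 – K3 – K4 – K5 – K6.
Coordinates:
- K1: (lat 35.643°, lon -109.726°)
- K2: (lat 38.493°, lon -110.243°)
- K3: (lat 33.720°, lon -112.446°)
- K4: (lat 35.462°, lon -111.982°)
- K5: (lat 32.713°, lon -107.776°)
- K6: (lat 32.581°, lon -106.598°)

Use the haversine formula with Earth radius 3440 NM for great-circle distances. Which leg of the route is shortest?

Leg distances:
K1→K2: 172.9 NM
K2→K3: 305.8 NM
K3→K4: 107.1 NM
K4→K5: 266.4 NM
K5→K6: 60.1 NM
The shortest leg is K5–K6 at 60.1 NM.

K5–K6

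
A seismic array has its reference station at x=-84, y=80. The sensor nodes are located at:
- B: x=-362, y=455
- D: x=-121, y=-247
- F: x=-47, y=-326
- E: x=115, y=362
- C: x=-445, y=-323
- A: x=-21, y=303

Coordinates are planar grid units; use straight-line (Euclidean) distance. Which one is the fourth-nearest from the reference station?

F

Distances from the reference station (x=-84, y=80):
A: 231.7
D: 329.1
E: 345.1
F: 407.7
B: 466.8
C: 541.0
The fourth-nearest is F at 407.7.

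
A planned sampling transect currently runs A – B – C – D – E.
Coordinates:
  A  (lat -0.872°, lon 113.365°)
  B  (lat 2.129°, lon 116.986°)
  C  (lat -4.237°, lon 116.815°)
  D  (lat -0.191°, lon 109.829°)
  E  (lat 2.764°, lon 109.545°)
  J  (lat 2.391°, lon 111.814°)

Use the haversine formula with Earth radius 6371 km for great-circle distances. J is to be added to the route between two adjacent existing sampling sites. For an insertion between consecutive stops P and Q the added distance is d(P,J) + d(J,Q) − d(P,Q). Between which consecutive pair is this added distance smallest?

Added distance for inserting J between each consecutive pair:
A–B: 454.2 km
B–C: 790.3 km
C–D: 388.1 km
D–E: 287.4 km
Smallest added distance is 287.4 km, inserting between D and E.

between D and E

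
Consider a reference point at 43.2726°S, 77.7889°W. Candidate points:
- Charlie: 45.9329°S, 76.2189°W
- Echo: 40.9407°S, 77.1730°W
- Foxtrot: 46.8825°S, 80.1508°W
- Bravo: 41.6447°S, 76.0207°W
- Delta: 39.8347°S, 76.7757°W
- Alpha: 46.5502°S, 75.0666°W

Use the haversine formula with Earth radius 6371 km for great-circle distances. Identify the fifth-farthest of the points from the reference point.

Echo

Distance to each, sorted:
Foxtrot: 442.1 km
Alpha: 422.8 km
Delta: 391.5 km
Charlie: 320.8 km
Echo: 264.2 km
Bravo: 232.0 km
The fifth-farthest is Echo at 264.2 km.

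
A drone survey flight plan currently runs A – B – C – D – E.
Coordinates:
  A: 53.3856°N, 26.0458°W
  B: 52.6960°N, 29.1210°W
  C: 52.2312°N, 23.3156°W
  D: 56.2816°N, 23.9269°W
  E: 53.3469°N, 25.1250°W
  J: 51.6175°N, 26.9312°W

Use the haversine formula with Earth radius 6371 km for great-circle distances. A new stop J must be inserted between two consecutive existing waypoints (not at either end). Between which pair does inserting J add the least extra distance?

Added distance for inserting J between each consecutive pair:
A–B: 177.7 km
B–C: 52.1 km
C–D: 359.5 km
D–E: 447.2 km
Smallest added distance is 52.1 km, inserting between B and C.

between B and C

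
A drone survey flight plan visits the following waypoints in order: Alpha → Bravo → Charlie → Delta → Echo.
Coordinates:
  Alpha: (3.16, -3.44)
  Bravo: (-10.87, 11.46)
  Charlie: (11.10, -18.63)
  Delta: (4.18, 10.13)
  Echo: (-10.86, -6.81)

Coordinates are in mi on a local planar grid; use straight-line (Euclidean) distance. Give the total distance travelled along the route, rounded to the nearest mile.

Leg distances:
Alpha→Bravo: 20.5 mi  (cumulative 20.5 mi)
Bravo→Charlie: 37.3 mi  (cumulative 57.7 mi)
Charlie→Delta: 29.6 mi  (cumulative 87.3 mi)
Delta→Echo: 22.7 mi  (cumulative 110.0 mi)
Total route length ≈ 110 mi.

110 mi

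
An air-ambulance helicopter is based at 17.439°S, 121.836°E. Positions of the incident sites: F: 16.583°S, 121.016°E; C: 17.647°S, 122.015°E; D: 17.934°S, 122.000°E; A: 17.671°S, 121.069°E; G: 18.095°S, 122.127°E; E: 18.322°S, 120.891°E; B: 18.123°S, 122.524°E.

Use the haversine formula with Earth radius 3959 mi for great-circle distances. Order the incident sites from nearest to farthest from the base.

C, D, G, A, B, F, E

Computing each great-circle distance from 17.439°S, 121.836°E:
C 17.647°S, 122.015°E: 18.6 mi
D 17.934°S, 122.000°E: 35.9 mi
G 18.095°S, 122.127°E: 49.2 mi
A 17.671°S, 121.069°E: 53.0 mi
B 18.123°S, 122.524°E: 65.4 mi
F 16.583°S, 121.016°E: 80.2 mi
E 18.322°S, 120.891°E: 87.1 mi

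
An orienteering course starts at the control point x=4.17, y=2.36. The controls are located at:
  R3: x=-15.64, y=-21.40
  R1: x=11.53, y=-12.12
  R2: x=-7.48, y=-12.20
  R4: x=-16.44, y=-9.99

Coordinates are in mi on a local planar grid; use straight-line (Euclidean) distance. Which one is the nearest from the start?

Distance to each, sorted:
R1: 16.2 mi
R2: 18.6 mi
R4: 24.0 mi
R3: 30.9 mi
The nearest is R1 at 16.2 mi.

R1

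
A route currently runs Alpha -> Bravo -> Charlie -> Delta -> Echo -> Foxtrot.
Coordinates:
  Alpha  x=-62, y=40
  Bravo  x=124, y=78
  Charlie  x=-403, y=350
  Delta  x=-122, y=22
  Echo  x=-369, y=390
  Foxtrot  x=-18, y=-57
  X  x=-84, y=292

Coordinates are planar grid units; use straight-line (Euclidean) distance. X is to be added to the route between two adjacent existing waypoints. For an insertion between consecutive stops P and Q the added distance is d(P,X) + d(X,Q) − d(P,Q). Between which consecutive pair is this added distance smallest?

between Bravo and Charlie

Added distance for inserting X between each consecutive pair:
Alpha–Bravo: 361.5
Bravo–Charlie: 29.6
Charlie–Delta: 165.0
Delta–Echo: 130.8
Echo–Foxtrot: 88.2
Smallest added distance is 29.6, inserting between Bravo and Charlie.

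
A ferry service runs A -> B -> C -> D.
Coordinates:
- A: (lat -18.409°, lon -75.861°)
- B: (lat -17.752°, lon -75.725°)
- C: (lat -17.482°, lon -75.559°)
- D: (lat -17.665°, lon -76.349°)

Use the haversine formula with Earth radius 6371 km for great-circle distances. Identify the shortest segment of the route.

B–C

Leg distances:
A→B: 74.5 km
B→C: 34.8 km
C→D: 86.2 km
The shortest leg is B–C at 34.8 km.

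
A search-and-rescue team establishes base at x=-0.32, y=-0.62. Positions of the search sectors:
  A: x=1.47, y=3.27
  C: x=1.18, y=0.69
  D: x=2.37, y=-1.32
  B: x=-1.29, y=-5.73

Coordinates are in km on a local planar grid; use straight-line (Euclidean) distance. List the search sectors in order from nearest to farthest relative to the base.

Computing each straight-line distance from x=-0.32, y=-0.62:
C x=1.18, y=0.69: 2.0 km
D x=2.37, y=-1.32: 2.8 km
A x=1.47, y=3.27: 4.3 km
B x=-1.29, y=-5.73: 5.2 km

C, D, A, B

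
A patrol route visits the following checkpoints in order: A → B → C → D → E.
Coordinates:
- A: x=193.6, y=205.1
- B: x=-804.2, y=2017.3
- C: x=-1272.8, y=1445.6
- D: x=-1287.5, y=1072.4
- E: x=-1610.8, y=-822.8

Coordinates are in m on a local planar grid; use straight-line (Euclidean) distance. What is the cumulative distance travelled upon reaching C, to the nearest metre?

Leg distances:
A→B: 2068.7 m  (cumulative 2068.7 m)
B→C: 739.2 m  (cumulative 2807.9 m)
Cumulative distance at C ≈ 2808 m.

2808 m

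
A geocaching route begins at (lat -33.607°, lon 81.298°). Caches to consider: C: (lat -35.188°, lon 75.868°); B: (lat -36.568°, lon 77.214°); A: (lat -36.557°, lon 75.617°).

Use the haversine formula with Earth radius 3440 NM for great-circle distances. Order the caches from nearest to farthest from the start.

B, C, A

Distance from the start at (lat -33.607°, lon 81.298°) to each:
B (lat -36.568°, lon 77.214°): 268.0 NM
C (lat -35.188°, lon 75.868°): 285.2 NM
A (lat -36.557°, lon 75.617°): 330.5 NM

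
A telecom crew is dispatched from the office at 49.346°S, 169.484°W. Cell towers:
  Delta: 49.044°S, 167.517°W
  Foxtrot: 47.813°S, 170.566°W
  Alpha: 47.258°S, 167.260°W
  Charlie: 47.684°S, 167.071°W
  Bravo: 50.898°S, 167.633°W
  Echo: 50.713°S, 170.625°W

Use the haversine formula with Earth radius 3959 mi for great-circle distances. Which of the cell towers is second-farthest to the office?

Distance to each, sorted:
Alpha: 176.8 mi
Charlie: 159.3 mi
Bravo: 135.0 mi
Foxtrot: 116.9 mi
Echo: 107.2 mi
Delta: 91.2 mi
The second-farthest is Charlie at 159.3 mi.

Charlie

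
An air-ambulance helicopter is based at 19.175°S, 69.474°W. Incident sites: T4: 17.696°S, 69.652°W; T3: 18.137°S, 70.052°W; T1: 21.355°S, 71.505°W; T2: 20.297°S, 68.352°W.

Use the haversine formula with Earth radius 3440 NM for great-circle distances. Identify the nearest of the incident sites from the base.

Distances from the base (19.175°S, 69.474°W):
T3: 70.5 NM
T4: 89.4 NM
T2: 92.5 NM
T1: 173.8 NM
The nearest is T3 at 70.5 NM.

T3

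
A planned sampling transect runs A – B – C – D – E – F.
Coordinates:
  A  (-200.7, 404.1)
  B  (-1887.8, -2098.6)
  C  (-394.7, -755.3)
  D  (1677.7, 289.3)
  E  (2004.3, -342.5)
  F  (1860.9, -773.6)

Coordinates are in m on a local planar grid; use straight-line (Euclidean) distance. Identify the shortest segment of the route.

E–F

Leg distances:
A→B: 3018.2 m
B→C: 2008.4 m
C→D: 2320.8 m
D→E: 711.2 m
E→F: 454.3 m
The shortest leg is E–F at 454.3 m.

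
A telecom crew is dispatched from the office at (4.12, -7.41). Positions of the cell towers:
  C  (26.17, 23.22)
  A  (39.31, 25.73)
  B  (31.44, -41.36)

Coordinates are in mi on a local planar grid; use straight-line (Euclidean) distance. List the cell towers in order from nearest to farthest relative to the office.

Distance from the office at (4.12, -7.41) to each:
C (26.17, 23.22): 37.7 mi
B (31.44, -41.36): 43.6 mi
A (39.31, 25.73): 48.3 mi

C, B, A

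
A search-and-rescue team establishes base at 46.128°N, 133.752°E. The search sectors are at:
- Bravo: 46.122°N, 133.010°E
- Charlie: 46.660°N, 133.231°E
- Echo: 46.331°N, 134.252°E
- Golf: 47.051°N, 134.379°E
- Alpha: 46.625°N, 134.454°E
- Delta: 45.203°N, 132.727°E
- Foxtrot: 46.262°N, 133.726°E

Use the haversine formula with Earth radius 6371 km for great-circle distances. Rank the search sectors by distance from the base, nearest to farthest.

Foxtrot, Echo, Bravo, Charlie, Alpha, Golf, Delta

Computing each great-circle distance from 46.128°N, 133.752°E:
Foxtrot 46.262°N, 133.726°E: 15.0 km
Echo 46.331°N, 134.252°E: 44.6 km
Bravo 46.122°N, 133.010°E: 57.2 km
Charlie 46.660°N, 133.231°E: 71.4 km
Alpha 46.625°N, 134.454°E: 77.2 km
Golf 47.051°N, 134.379°E: 113.3 km
Delta 45.203°N, 132.727°E: 130.1 km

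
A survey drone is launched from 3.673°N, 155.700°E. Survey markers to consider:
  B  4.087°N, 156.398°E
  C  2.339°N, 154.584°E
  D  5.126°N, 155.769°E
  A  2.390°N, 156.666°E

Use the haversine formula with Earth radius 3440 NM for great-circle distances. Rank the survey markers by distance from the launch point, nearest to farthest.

Distance from the launch point at 3.673°N, 155.700°E to each:
B 4.087°N, 156.398°E: 48.6 NM
D 5.126°N, 155.769°E: 87.3 NM
A 2.390°N, 156.666°E: 96.4 NM
C 2.339°N, 154.584°E: 104.4 NM

B, D, A, C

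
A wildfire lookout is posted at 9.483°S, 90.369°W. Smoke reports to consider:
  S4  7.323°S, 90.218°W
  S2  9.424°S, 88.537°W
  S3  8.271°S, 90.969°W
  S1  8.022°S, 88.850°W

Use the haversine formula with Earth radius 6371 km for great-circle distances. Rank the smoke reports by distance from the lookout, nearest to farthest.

Computing each great-circle distance from 9.483°S, 90.369°W:
S3 8.271°S, 90.969°W: 150.0 km
S2 9.424°S, 88.537°W: 201.0 km
S1 8.022°S, 88.850°W: 232.9 km
S4 7.323°S, 90.218°W: 240.8 km

S3, S2, S1, S4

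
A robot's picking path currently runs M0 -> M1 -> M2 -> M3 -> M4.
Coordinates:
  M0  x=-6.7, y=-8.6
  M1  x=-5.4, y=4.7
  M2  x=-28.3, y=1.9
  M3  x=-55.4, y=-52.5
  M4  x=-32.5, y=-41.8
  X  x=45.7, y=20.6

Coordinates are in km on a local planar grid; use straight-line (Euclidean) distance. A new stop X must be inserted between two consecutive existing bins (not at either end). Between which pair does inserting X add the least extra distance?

Added distance for inserting X between each consecutive pair:
M0–M1: 100.1 km
M1–M2: 106.8 km
M2–M3: 140.3 km
M3–M4: 199.5 km
Smallest added distance is 100.1 km, inserting between M0 and M1.

between M0 and M1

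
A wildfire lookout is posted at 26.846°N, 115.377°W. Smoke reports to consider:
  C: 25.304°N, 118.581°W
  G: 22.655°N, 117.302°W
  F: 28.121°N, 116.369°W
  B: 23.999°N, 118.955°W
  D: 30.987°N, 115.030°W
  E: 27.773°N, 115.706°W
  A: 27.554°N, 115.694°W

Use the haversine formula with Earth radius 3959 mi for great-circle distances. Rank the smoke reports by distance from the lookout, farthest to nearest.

Distance from the lookout at 26.846°N, 115.377°W to each:
G 22.655°N, 117.302°W: 313.8 mi
B 23.999°N, 118.955°W: 297.6 mi
D 30.987°N, 115.030°W: 286.9 mi
C 25.304°N, 118.581°W: 225.6 mi
F 28.121°N, 116.369°W: 107.0 mi
E 27.773°N, 115.706°W: 67.2 mi
A 27.554°N, 115.694°W: 52.7 mi

G, B, D, C, F, E, A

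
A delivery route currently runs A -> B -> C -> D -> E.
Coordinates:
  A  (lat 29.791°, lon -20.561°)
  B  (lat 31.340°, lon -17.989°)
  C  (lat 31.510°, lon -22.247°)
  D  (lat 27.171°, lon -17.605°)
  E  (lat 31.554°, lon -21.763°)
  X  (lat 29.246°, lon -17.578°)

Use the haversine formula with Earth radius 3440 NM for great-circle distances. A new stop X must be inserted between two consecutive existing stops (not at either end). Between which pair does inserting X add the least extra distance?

Added distance for inserting X between each consecutive pair:
A–B: 124.5 NM
B–C: 186.5 NM
C–D: 45.8 NM
D–E: 40.4 NM
Smallest added distance is 40.4 NM, inserting between D and E.

between D and E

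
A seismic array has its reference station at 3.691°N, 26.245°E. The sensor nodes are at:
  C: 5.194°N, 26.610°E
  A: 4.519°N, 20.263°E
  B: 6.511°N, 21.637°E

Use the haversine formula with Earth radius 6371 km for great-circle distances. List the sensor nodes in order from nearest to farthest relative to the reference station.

C, B, A

Distances from the reference station:
C 5.194°N, 26.610°E: 172.0 km
B 6.511°N, 21.637°E: 598.9 km
A 4.519°N, 20.263°E: 669.8 km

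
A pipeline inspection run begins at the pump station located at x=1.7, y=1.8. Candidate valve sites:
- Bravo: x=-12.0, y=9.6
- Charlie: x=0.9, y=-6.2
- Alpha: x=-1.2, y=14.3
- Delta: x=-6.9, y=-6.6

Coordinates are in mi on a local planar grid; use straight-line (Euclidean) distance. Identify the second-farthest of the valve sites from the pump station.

Alpha

Distances from the pump station (x=1.7, y=1.8):
Bravo: 15.8 mi
Alpha: 12.8 mi
Delta: 12.0 mi
Charlie: 8.0 mi
The second-farthest is Alpha at 12.8 mi.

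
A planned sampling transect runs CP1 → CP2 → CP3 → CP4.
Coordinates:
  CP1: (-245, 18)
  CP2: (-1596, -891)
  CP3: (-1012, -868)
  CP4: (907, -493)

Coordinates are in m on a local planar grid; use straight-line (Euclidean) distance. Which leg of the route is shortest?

CP2–CP3

Leg distances:
CP1→CP2: 1628.3 m
CP2→CP3: 584.5 m
CP3→CP4: 1955.3 m
The shortest leg is CP2–CP3 at 584.5 m.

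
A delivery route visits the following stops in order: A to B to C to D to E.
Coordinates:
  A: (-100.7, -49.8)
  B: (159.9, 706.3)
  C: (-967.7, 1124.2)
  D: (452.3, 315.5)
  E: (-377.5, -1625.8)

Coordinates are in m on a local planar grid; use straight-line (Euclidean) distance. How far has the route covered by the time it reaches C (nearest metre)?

Leg distances:
A→B: 799.7 m  (cumulative 799.7 m)
B→C: 1202.5 m  (cumulative 2002.3 m)
Cumulative distance at C ≈ 2002 m.

2002 m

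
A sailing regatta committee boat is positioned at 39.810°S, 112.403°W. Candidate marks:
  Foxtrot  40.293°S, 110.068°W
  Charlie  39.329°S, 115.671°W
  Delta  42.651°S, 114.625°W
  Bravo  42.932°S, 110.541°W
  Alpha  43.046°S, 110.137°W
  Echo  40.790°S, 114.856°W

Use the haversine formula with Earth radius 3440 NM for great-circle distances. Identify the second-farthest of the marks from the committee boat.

Bravo

Distance to each, sorted:
Alpha: 219.4 NM
Bravo: 205.3 NM
Delta: 197.9 NM
Charlie: 154.0 NM
Echo: 126.8 NM
Foxtrot: 111.2 NM
The second-farthest is Bravo at 205.3 NM.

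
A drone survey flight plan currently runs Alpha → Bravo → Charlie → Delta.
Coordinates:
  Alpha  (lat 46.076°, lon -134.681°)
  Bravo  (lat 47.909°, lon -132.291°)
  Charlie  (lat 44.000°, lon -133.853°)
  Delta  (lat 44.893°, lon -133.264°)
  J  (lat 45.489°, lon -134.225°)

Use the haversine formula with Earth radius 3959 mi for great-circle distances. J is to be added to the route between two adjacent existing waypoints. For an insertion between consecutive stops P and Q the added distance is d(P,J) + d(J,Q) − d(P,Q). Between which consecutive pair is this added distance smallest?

between Bravo and Charlie

Added distance for inserting J between each consecutive pair:
Alpha–Bravo: 67.3 mi
Bravo–Charlie: 14.8 mi
Charlie–Delta: 98.6 mi
Smallest added distance is 14.8 mi, inserting between Bravo and Charlie.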